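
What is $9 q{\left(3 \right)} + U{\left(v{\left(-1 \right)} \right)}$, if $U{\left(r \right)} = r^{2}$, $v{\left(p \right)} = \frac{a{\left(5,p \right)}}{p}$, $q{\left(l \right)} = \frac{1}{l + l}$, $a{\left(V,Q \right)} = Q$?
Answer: $\frac{5}{2} \approx 2.5$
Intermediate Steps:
$q{\left(l \right)} = \frac{1}{2 l}$
$v{\left(p \right)} = 1$ ($v{\left(p \right)} = \frac{p}{p} = 1$)
$9 q{\left(3 \right)} + U{\left(v{\left(-1 \right)} \right)} = 9 \frac{1}{2 \cdot 3} + 1^{2} = 9 \cdot \frac{1}{2} \cdot \frac{1}{3} + 1 = 9 \cdot \frac{1}{6} + 1 = \frac{3}{2} + 1 = \frac{5}{2}$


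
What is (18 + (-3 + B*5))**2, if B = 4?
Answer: 1225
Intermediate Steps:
(18 + (-3 + B*5))**2 = (18 + (-3 + 4*5))**2 = (18 + (-3 + 20))**2 = (18 + 17)**2 = 35**2 = 1225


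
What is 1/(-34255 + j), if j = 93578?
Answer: 1/59323 ≈ 1.6857e-5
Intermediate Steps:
1/(-34255 + j) = 1/(-34255 + 93578) = 1/59323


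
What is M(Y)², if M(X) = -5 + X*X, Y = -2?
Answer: 1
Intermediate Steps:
M(X) = -5 + X²
M(Y)² = (-5 + (-2)²)² = (-5 + 4)² = (-1)² = 1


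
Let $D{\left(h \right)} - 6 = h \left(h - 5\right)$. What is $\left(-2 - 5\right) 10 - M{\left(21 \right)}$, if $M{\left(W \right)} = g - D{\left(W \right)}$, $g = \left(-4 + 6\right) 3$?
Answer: $266$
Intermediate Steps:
$D{\left(h \right)} = 6 + h \left(-5 + h\right)$ ($D{\left(h \right)} = 6 + h \left(h - 5\right) = 6 + h \left(-5 + h\right)$)
$g = 6$ ($g = 2 \cdot 3 = 6$)
$M{\left(W \right)} = - W^{2} + 5 W$ ($M{\left(W \right)} = 6 - \left(6 + W^{2} - 5 W\right) = - W^{2} + 5 W$)
$\left(-2 - 5\right) 10 - M{\left(21 \right)} = \left(-2 - 5\right) 10 - 21 \left(5 - 21\right) = \left(-7\right) 10 - 21 \left(5 - 21\right) = -70 - 21 \left(-16\right) = -70 - -336 = -70 + 336 = 266$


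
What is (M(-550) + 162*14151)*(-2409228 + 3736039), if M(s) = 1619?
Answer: 3043811905691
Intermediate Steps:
(M(-550) + 162*14151)*(-2409228 + 3736039) = (1619 + 162*14151)*(-2409228 + 3736039) = (1619 + 2292462)*1326811 = 2294081*1326811 = 3043811905691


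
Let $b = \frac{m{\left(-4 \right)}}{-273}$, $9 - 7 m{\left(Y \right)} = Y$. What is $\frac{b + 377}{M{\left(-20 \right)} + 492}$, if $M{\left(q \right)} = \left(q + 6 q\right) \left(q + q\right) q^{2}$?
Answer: $\frac{27709}{164676162} \approx 0.00016826$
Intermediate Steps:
$m{\left(Y \right)} = \frac{9}{7} - \frac{Y}{7}$
$M{\left(q \right)} = 14 q^{4}$ ($M{\left(q \right)} = 7 q 2 q q^{2} = 14 q^{2} q^{2} = 14 q^{4}$)
$b = - \frac{1}{147}$ ($b = \frac{\frac{9}{7} - - \frac{4}{7}}{-273} = \left(\frac{9}{7} + \frac{4}{7}\right) \left(- \frac{1}{273}\right) = \frac{13}{7} \left(- \frac{1}{273}\right) = - \frac{1}{147} \approx -0.0068027$)
$\frac{b + 377}{M{\left(-20 \right)} + 492} = \frac{- \frac{1}{147} + 377}{14 \left(-20\right)^{4} + 492} = \frac{55418}{147 \left(14 \cdot 160000 + 492\right)} = \frac{55418}{147 \left(2240000 + 492\right)} = \frac{55418}{147 \cdot 2240492} = \frac{55418}{147} \cdot \frac{1}{2240492} = \frac{27709}{164676162}$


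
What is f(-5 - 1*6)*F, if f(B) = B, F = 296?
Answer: -3256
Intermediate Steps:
f(-5 - 1*6)*F = (-5 - 1*6)*296 = (-5 - 6)*296 = -11*296 = -3256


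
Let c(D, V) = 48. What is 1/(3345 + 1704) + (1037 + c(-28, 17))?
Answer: 5478166/5049 ≈ 1085.0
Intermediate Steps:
1/(3345 + 1704) + (1037 + c(-28, 17)) = 1/(3345 + 1704) + (1037 + 48) = 1/5049 + 1085 = 5478166/5049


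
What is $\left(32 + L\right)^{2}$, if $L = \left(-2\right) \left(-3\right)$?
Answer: $1444$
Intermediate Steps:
$L = 6$
$\left(32 + L\right)^{2} = \left(32 + 6\right)^{2} = 38^{2} = 1444$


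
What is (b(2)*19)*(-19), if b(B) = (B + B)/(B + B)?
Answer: -361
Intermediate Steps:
b(B) = 1 (b(B) = (2*B)/((2*B)) = (2*B)*(1/(2*B)) = 1)
(b(2)*19)*(-19) = (1*19)*(-19) = 19*(-19) = -361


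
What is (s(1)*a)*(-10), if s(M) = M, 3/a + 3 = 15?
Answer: -5/2 ≈ -2.5000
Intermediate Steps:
a = ¼ (a = 3/(-3 + 15) = 3/12 = 3*(1/12) = ¼ ≈ 0.25000)
(s(1)*a)*(-10) = (1*(¼))*(-10) = (¼)*(-10) = -5/2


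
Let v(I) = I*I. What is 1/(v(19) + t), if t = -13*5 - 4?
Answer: 1/292 ≈ 0.0034247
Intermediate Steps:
t = -69 (t = -65 - 4 = -69)
v(I) = I²
1/(v(19) + t) = 1/(19² - 69) = 1/(361 - 69) = 1/292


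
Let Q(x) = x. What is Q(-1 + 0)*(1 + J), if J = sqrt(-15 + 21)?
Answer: -1 - sqrt(6) ≈ -3.4495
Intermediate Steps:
J = sqrt(6) ≈ 2.4495
Q(-1 + 0)*(1 + J) = (-1 + 0)*(1 + sqrt(6)) = -(1 + sqrt(6)) = -1 - sqrt(6)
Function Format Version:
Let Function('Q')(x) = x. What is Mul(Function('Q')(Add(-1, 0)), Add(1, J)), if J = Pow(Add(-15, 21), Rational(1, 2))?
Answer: Add(-1, Mul(-1, Pow(6, Rational(1, 2)))) ≈ -3.4495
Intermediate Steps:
J = Pow(6, Rational(1, 2)) ≈ 2.4495
Mul(Function('Q')(Add(-1, 0)), Add(1, J)) = Mul(Add(-1, 0), Add(1, Pow(6, Rational(1, 2)))) = Mul(-1, Add(1, Pow(6, Rational(1, 2)))) = Add(-1, Mul(-1, Pow(6, Rational(1, 2))))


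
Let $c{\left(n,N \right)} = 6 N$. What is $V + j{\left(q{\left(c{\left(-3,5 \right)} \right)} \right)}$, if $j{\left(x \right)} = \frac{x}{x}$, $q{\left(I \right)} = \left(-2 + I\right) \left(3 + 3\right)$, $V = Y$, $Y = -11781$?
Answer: $-11780$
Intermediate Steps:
$V = -11781$
$q{\left(I \right)} = -12 + 6 I$ ($q{\left(I \right)} = \left(-2 + I\right) 6 = -12 + 6 I$)
$j{\left(x \right)} = 1$
$V + j{\left(q{\left(c{\left(-3,5 \right)} \right)} \right)} = -11781 + 1 = -11780$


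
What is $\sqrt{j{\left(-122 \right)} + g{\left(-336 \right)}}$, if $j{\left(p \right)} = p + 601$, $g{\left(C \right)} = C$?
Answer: $\sqrt{143} \approx 11.958$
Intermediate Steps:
$j{\left(p \right)} = 601 + p$
$\sqrt{j{\left(-122 \right)} + g{\left(-336 \right)}} = \sqrt{\left(601 - 122\right) - 336} = \sqrt{479 - 336} = \sqrt{143}$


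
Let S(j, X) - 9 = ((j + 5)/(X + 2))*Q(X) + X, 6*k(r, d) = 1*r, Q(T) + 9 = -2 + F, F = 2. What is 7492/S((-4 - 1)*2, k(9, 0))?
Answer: 104888/327 ≈ 320.76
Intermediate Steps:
Q(T) = -9 (Q(T) = -9 + (-2 + 2) = -9 + 0 = -9)
k(r, d) = r/6 (k(r, d) = (1*r)/6 = r/6)
S(j, X) = 9 + X - 9*(5 + j)/(2 + X) (S(j, X) = 9 + (((j + 5)/(X + 2))*(-9) + X) = 9 + (((5 + j)/(2 + X))*(-9) + X) = 9 + (-9*(5 + j)/(2 + X) + X) = 9 + (X - 9*(5 + j)/(2 + X)) = 9 + X - 9*(5 + j)/(2 + X))
7492/S((-4 - 1)*2, k(9, 0)) = 7492/(((-27 + ((1/6)*9)**2 - 9*(-4 - 1)*2 + 11*((1/6)*9))/(2 + (1/6)*9))) = 7492/(((-27 + (3/2)**2 - (-45)*2 + 11*(3/2))/(2 + 3/2))) = 7492/(((-27 + 9/4 - 9*(-10) + 33/2)/(7/2))) = 7492/((2*(-27 + 9/4 + 90 + 33/2)/7)) = 7492/(((2/7)*(327/4))) = 7492/(327/14) = 7492*(14/327) = 104888/327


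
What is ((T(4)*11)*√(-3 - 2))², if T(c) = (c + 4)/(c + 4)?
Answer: -605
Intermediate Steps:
T(c) = 1 (T(c) = (4 + c)/(4 + c) = 1)
((T(4)*11)*√(-3 - 2))² = ((1*11)*√(-3 - 2))² = (11*√(-5))² = (11*(I*√5))² = (11*I*√5)² = -605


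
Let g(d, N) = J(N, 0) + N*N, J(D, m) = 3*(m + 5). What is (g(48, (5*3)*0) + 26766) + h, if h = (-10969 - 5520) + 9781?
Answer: 20073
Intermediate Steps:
J(D, m) = 15 + 3*m (J(D, m) = 3*(5 + m) = 15 + 3*m)
g(d, N) = 15 + N² (g(d, N) = (15 + 3*0) + N*N = (15 + 0) + N² = 15 + N²)
h = -6708 (h = -16489 + 9781 = -6708)
(g(48, (5*3)*0) + 26766) + h = ((15 + ((5*3)*0)²) + 26766) - 6708 = ((15 + (15*0)²) + 26766) - 6708 = ((15 + 0²) + 26766) - 6708 = ((15 + 0) + 26766) - 6708 = (15 + 26766) - 6708 = 26781 - 6708 = 20073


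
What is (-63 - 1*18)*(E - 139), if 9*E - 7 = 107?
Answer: 10233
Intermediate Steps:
E = 38/3 (E = 7/9 + (⅑)*107 = 7/9 + 107/9 = 38/3 ≈ 12.667)
(-63 - 1*18)*(E - 139) = (-63 - 1*18)*(38/3 - 139) = (-63 - 18)*(-379/3) = -81*(-379/3) = 10233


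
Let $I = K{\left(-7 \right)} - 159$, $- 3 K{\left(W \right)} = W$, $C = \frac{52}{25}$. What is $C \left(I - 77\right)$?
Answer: $- \frac{36452}{75} \approx -486.03$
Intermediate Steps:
$C = \frac{52}{25}$ ($C = 52 \cdot \frac{1}{25} = \frac{52}{25} \approx 2.08$)
$K{\left(W \right)} = - \frac{W}{3}$
$I = - \frac{470}{3}$ ($I = \left(- \frac{1}{3}\right) \left(-7\right) - 159 = \frac{7}{3} - 159 = - \frac{470}{3} \approx -156.67$)
$C \left(I - 77\right) = \frac{52 \left(- \frac{470}{3} - 77\right)}{25} = \frac{52}{25} \left(- \frac{701}{3}\right) = - \frac{36452}{75}$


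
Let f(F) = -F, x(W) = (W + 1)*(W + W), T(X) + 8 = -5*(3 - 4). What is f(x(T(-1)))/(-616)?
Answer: 3/154 ≈ 0.019481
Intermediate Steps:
T(X) = -3 (T(X) = -8 - 5*(3 - 4) = -8 - 5*(-1) = -8 + 5 = -3)
x(W) = 2*W*(1 + W) (x(W) = (1 + W)*(2*W) = 2*W*(1 + W))
f(x(T(-1)))/(-616) = -2*(-3)*(1 - 3)/(-616) = -2*(-3)*(-2)*(-1/616) = -1*12*(-1/616) = -12*(-1/616) = 3/154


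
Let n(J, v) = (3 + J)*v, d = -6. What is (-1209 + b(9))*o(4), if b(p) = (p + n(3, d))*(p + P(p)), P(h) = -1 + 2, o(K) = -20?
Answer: 29580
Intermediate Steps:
n(J, v) = v*(3 + J)
P(h) = 1
b(p) = (1 + p)*(-36 + p) (b(p) = (p - 6*(3 + 3))*(p + 1) = (p - 6*6)*(1 + p) = (p - 36)*(1 + p) = (-36 + p)*(1 + p) = (1 + p)*(-36 + p))
(-1209 + b(9))*o(4) = (-1209 + (-36 + 9² - 35*9))*(-20) = (-1209 + (-36 + 81 - 315))*(-20) = (-1209 - 270)*(-20) = -1479*(-20) = 29580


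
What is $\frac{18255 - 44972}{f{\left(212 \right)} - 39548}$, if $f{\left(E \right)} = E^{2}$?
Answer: $- \frac{26717}{5396} \approx -4.9513$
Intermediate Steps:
$\frac{18255 - 44972}{f{\left(212 \right)} - 39548} = \frac{18255 - 44972}{212^{2} - 39548} = - \frac{26717}{44944 - 39548} = - \frac{26717}{5396}$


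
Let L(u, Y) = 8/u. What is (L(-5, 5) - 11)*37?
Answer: -2331/5 ≈ -466.20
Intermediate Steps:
(L(-5, 5) - 11)*37 = (8/(-5) - 11)*37 = (8*(-1/5) - 11)*37 = (-8/5 - 11)*37 = -63/5*37 = -2331/5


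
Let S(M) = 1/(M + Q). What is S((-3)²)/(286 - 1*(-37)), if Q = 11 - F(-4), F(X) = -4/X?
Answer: 1/6137 ≈ 0.00016295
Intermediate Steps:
Q = 10 (Q = 11 - (-4)/(-4) = 11 - (-4)*(-1)/4 = 11 - 1*1 = 11 - 1 = 10)
S(M) = 1/(10 + M) (S(M) = 1/(M + 10) = 1/(10 + M))
S((-3)²)/(286 - 1*(-37)) = 1/((10 + (-3)²)*(286 - 1*(-37))) = 1/((10 + 9)*(286 + 37)) = 1/(19*323) = (1/19)*(1/323) = 1/6137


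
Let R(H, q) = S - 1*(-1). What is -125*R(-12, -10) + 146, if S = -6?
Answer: 771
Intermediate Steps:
R(H, q) = -5 (R(H, q) = -6 - 1*(-1) = -6 + 1 = -5)
-125*R(-12, -10) + 146 = -125*(-5) + 146 = 625 + 146 = 771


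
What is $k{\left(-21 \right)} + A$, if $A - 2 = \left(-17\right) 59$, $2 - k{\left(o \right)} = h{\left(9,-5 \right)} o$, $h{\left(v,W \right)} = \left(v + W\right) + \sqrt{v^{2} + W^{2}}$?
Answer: $-915 + 21 \sqrt{106} \approx -698.79$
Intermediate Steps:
$h{\left(v,W \right)} = W + v + \sqrt{W^{2} + v^{2}}$ ($h{\left(v,W \right)} = \left(W + v\right) + \sqrt{W^{2} + v^{2}} = W + v + \sqrt{W^{2} + v^{2}}$)
$k{\left(o \right)} = 2 - o \left(4 + \sqrt{106}\right)$ ($k{\left(o \right)} = 2 - \left(-5 + 9 + \sqrt{\left(-5\right)^{2} + 9^{2}}\right) o = 2 - \left(-5 + 9 + \sqrt{25 + 81}\right) o = 2 - \left(-5 + 9 + \sqrt{106}\right) o = 2 - \left(4 + \sqrt{106}\right) o = 2 - o \left(4 + \sqrt{106}\right)$)
$A = -1001$ ($A = 2 - 1003 = -1001$)
$k{\left(-21 \right)} + A = \left(2 - - 21 \left(4 + \sqrt{106}\right)\right) - 1001 = \left(2 + \left(84 + 21 \sqrt{106}\right)\right) - 1001 = \left(86 + 21 \sqrt{106}\right) - 1001 = -915 + 21 \sqrt{106}$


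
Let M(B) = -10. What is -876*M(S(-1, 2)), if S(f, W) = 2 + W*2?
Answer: 8760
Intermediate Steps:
S(f, W) = 2 + 2*W
-876*M(S(-1, 2)) = -876*(-10) = 8760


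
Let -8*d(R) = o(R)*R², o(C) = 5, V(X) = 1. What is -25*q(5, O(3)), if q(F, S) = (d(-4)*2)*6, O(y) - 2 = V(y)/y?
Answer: 3000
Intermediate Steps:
d(R) = -5*R²/8
O(y) = 2 + 1/y
q(F, S) = -120 (q(F, S) = (-5/8*(-4)²*2)*6 = (-5/8*16*2)*6 = -10*2*6 = -20*6 = -120)
-25*q(5, O(3)) = -25*(-120) = 3000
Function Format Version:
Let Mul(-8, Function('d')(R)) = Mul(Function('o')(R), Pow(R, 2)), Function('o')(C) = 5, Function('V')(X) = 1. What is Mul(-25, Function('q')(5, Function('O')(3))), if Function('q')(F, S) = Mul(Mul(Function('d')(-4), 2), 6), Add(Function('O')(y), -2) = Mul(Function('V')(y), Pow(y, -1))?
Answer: 3000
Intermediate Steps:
Function('d')(R) = Mul(Rational(-5, 8), Pow(R, 2)) (Function('d')(R) = Mul(Rational(-1, 8), Mul(5, Pow(R, 2))) = Mul(Rational(-5, 8), Pow(R, 2)))
Function('O')(y) = Add(2, Pow(y, -1)) (Function('O')(y) = Add(2, Mul(1, Pow(y, -1))) = Add(2, Pow(y, -1)))
Function('q')(F, S) = -120 (Function('q')(F, S) = Mul(Mul(Mul(Rational(-5, 8), Pow(-4, 2)), 2), 6) = Mul(Mul(Mul(Rational(-5, 8), 16), 2), 6) = Mul(Mul(-10, 2), 6) = Mul(-20, 6) = -120)
Mul(-25, Function('q')(5, Function('O')(3))) = Mul(-25, -120) = 3000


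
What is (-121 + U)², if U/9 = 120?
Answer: 919681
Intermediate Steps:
U = 1080 (U = 9*120 = 1080)
(-121 + U)² = (-121 + 1080)² = 959² = 919681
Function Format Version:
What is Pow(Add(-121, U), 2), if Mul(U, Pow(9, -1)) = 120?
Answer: 919681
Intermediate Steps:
U = 1080 (U = Mul(9, 120) = 1080)
Pow(Add(-121, U), 2) = Pow(Add(-121, 1080), 2) = Pow(959, 2) = 919681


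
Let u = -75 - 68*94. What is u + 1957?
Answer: -4510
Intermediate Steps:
u = -6467 (u = -75 - 6392 = -6467)
u + 1957 = -6467 + 1957 = -4510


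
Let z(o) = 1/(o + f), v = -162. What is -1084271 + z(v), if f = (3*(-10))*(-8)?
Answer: -84573137/78 ≈ -1.0843e+6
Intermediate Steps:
f = 240 (f = -30*(-8) = 240)
z(o) = 1/(240 + o) (z(o) = 1/(o + 240) = 1/(240 + o))
-1084271 + z(v) = -1084271 + 1/(240 - 162) = -1084271 + 1/78 = -84573137/78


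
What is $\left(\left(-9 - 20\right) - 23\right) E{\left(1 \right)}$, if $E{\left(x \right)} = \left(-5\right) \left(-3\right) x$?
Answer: $-780$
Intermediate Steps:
$E{\left(x \right)} = 15 x$
$\left(\left(-9 - 20\right) - 23\right) E{\left(1 \right)} = \left(\left(-9 - 20\right) - 23\right) 15 \cdot 1 = \left(\left(-9 - 20\right) - 23\right) 15 = \left(-29 - 23\right) 15 = \left(-52\right) 15 = -780$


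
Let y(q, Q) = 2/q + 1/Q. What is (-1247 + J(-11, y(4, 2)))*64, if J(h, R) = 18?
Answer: -78656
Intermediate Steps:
y(q, Q) = 1/Q + 2/q (y(q, Q) = 2/q + 1/Q = 1/Q + 2/q)
(-1247 + J(-11, y(4, 2)))*64 = (-1247 + 18)*64 = -1229*64 = -78656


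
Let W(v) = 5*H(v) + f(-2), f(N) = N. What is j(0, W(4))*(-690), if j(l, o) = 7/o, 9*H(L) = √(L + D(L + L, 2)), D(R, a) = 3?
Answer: 782460/149 + 217350*√7/149 ≈ 9110.8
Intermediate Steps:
H(L) = √(3 + L)/9 (H(L) = √(L + 3)/9 = √(3 + L)/9)
W(v) = -2 + 5*√(3 + v)/9 (W(v) = 5*(√(3 + v)/9) - 2 = 5*√(3 + v)/9 - 2 = -2 + 5*√(3 + v)/9)
j(0, W(4))*(-690) = (7/(-2 + 5*√(3 + 4)/9))*(-690) = (7/(-2 + 5*√7/9))*(-690) = -4830/(-2 + 5*√7/9)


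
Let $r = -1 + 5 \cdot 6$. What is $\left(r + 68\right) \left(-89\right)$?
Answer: $-8633$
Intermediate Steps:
$r = 29$ ($r = -1 + 30 = 29$)
$\left(r + 68\right) \left(-89\right) = \left(29 + 68\right) \left(-89\right) = 97 \left(-89\right) = -8633$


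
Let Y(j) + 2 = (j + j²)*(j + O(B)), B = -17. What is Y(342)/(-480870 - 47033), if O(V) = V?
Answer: -38124448/527903 ≈ -72.219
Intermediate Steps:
Y(j) = -2 + (-17 + j)*(j + j²) (Y(j) = -2 + (j + j²)*(j - 17) = -2 + (j + j²)*(-17 + j) = -2 + (-17 + j)*(j + j²))
Y(342)/(-480870 - 47033) = (-2 + 342³ - 17*342 - 16*342²)/(-480870 - 47033) = (-2 + 40001688 - 5814 - 16*116964)/(-527903) = (-2 + 40001688 - 5814 - 1871424)*(-1/527903) = 38124448*(-1/527903) = -38124448/527903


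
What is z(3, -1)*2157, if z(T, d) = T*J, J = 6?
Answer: 38826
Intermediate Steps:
z(T, d) = 6*T (z(T, d) = T*6 = 6*T)
z(3, -1)*2157 = (6*3)*2157 = 18*2157 = 38826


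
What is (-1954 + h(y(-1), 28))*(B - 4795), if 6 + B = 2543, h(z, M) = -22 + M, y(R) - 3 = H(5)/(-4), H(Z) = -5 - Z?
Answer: 4398584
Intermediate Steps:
y(R) = 11/2 (y(R) = 3 + (-5 - 1*5)/(-4) = 3 + (-5 - 5)*(-1/4) = 3 - 10*(-1/4) = 3 + 5/2 = 11/2)
B = 2537 (B = -6 + 2543 = 2537)
(-1954 + h(y(-1), 28))*(B - 4795) = (-1954 + (-22 + 28))*(2537 - 4795) = (-1954 + 6)*(-2258) = -1948*(-2258) = 4398584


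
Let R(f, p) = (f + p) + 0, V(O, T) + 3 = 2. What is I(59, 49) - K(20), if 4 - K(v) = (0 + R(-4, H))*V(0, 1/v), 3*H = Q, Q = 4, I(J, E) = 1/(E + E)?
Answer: -389/294 ≈ -1.3231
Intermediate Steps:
V(O, T) = -1 (V(O, T) = -3 + 2 = -1)
I(J, E) = 1/(2*E)
H = 4/3 (H = (⅓)*4 = 4/3 ≈ 1.3333)
R(f, p) = f + p
K(v) = 4/3 (K(v) = 4 - (0 + (-4 + 4/3))*(-1) = 4 - (0 - 8/3)*(-1) = 4 - (-8)*(-1)/3 = 4 - 1*8/3 = 4 - 8/3 = 4/3)
I(59, 49) - K(20) = (½)/49 - 1*4/3 = (½)*(1/49) - 4/3 = 1/98 - 4/3 = -389/294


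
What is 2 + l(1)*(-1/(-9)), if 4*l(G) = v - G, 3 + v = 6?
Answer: 37/18 ≈ 2.0556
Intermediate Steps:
v = 3 (v = -3 + 6 = 3)
l(G) = ¾ - G/4 (l(G) = (3 - G)/4 = ¾ - G/4)
2 + l(1)*(-1/(-9)) = 2 + (¾ - ¼*1)*(-1/(-9)) = 2 + (¾ - ¼)*(-1*(-⅑)) = 2 + (½)*(⅑) = 2 + 1/18 = 37/18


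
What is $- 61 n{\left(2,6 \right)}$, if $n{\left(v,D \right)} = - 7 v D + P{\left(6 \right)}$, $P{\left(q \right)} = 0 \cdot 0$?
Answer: $5124$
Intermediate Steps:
$P{\left(q \right)} = 0$
$n{\left(v,D \right)} = - 7 D v$ ($n{\left(v,D \right)} = - 7 v D + 0 = - 7 D v + 0 = - 7 D v$)
$- 61 n{\left(2,6 \right)} = - 61 \left(\left(-7\right) 6 \cdot 2\right) = \left(-61\right) \left(-84\right) = 5124$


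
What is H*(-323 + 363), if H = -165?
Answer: -6600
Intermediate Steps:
H*(-323 + 363) = -165*(-323 + 363) = -165*40 = -6600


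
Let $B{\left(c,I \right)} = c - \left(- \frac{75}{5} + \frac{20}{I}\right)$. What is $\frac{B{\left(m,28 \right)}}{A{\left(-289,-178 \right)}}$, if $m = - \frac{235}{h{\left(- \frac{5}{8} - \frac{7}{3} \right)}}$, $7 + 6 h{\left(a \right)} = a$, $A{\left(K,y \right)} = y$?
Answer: $- \frac{130390}{148897} \approx -0.87571$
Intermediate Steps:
$h{\left(a \right)} = - \frac{7}{6} + \frac{a}{6}$
$m = \frac{33840}{239}$ ($m = - \frac{235}{- \frac{7}{6} + \frac{- \frac{5}{8} - \frac{7}{3}}{6}} = - \frac{235}{- \frac{7}{6} + \frac{1}{6} \left(- \frac{71}{24}\right)} = - \frac{235}{- \frac{7}{6} - \frac{71}{144}} = - \frac{235}{- \frac{239}{144}} = \left(-235\right) \left(- \frac{144}{239}\right) = \frac{33840}{239} \approx 141.59$)
$B{\left(c,I \right)} = 15 + c - \frac{20}{I}$ ($B{\left(c,I \right)} = c - \left(\left(-75\right) \frac{1}{5} + \frac{20}{I}\right) = c - \left(-15 + \frac{20}{I}\right) = c + \left(15 - \frac{20}{I}\right) = 15 + c - \frac{20}{I}$)
$\frac{B{\left(m,28 \right)}}{A{\left(-289,-178 \right)}} = \frac{15 + \frac{33840}{239} - \frac{20}{28}}{-178} = \left(15 + \frac{33840}{239} - \frac{5}{7}\right) \left(- \frac{1}{178}\right) = \frac{260780}{1673} \left(- \frac{1}{178}\right) = - \frac{130390}{148897}$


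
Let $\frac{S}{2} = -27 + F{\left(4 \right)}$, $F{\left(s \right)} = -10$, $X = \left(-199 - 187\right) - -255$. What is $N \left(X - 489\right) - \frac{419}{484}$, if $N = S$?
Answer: $\frac{22205501}{484} \approx 45879.0$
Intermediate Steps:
$X = -131$ ($X = -386 + 255 = -131$)
$S = -74$ ($S = 2 \left(-27 - 10\right) = 2 \left(-37\right) = -74$)
$N = -74$
$N \left(X - 489\right) - \frac{419}{484} = - 74 \left(-131 - 489\right) - \frac{419}{484} = \left(-74\right) \left(-620\right) - \frac{419}{484} = 45880 - \frac{419}{484} = \frac{22205501}{484}$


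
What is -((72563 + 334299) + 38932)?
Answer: -445794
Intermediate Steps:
-((72563 + 334299) + 38932) = -(406862 + 38932) = -1*445794 = -445794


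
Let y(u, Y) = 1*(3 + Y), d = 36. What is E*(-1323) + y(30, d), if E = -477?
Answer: 631110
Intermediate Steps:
y(u, Y) = 3 + Y
E*(-1323) + y(30, d) = -477*(-1323) + (3 + 36) = 631071 + 39 = 631110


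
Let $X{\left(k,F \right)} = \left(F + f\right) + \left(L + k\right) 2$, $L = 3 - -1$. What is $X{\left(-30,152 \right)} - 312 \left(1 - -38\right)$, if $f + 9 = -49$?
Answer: $-12126$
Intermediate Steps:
$f = -58$ ($f = -9 - 49 = -58$)
$L = 4$ ($L = 3 + 1 = 4$)
$X{\left(k,F \right)} = -50 + F + 2 k$ ($X{\left(k,F \right)} = \left(F - 58\right) + \left(4 + k\right) 2 = \left(-58 + F\right) + \left(8 + 2 k\right) = -50 + F + 2 k$)
$X{\left(-30,152 \right)} - 312 \left(1 - -38\right) = \left(-50 + 152 + 2 \left(-30\right)\right) - 312 \left(1 - -38\right) = \left(-50 + 152 - 60\right) - 312 \left(1 + 38\right) = 42 - 12168 = -12126$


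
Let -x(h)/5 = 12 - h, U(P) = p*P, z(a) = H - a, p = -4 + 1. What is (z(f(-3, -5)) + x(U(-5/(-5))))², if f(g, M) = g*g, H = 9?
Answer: 5625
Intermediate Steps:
p = -3
f(g, M) = g²
z(a) = 9 - a
U(P) = -3*P
x(h) = -60 + 5*h (x(h) = -5*(12 - h) = -60 + 5*h)
(z(f(-3, -5)) + x(U(-5/(-5))))² = ((9 - 1*(-3)²) + (-60 + 5*(-(-15)/(-5))))² = ((9 - 1*9) + (-60 + 5*(-(-15)*(-1)/5)))² = ((9 - 9) + (-60 + 5*(-3*1)))² = (0 + (-60 + 5*(-3)))² = (0 + (-60 - 15))² = (0 - 75)² = (-75)² = 5625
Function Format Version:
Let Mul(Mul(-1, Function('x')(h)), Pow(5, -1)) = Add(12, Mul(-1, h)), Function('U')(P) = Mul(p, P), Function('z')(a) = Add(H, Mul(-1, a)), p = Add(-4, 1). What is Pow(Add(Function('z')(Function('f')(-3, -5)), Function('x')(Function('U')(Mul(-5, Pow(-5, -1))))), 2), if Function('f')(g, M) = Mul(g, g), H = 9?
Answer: 5625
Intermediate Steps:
p = -3
Function('f')(g, M) = Pow(g, 2)
Function('z')(a) = Add(9, Mul(-1, a))
Function('U')(P) = Mul(-3, P)
Function('x')(h) = Add(-60, Mul(5, h)) (Function('x')(h) = Mul(-5, Add(12, Mul(-1, h))) = Add(-60, Mul(5, h)))
Pow(Add(Function('z')(Function('f')(-3, -5)), Function('x')(Function('U')(Mul(-5, Pow(-5, -1))))), 2) = Pow(Add(Add(9, Mul(-1, Pow(-3, 2))), Add(-60, Mul(5, Mul(-3, Mul(-5, Pow(-5, -1)))))), 2) = Pow(Add(Add(9, Mul(-1, 9)), Add(-60, Mul(5, Mul(-3, Mul(-5, Rational(-1, 5)))))), 2) = Pow(Add(Add(9, -9), Add(-60, Mul(5, Mul(-3, 1)))), 2) = Pow(Add(0, Add(-60, Mul(5, -3))), 2) = Pow(Add(0, Add(-60, -15)), 2) = Pow(Add(0, -75), 2) = Pow(-75, 2) = 5625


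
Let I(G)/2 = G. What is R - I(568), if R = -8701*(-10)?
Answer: 85874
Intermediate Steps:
I(G) = 2*G
R = 87010
R - I(568) = 87010 - 2*568 = 87010 - 1*1136 = 87010 - 1136 = 85874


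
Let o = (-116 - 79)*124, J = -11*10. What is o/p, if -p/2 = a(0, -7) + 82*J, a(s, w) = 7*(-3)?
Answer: -12090/9041 ≈ -1.3372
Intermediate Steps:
J = -110
a(s, w) = -21
o = -24180 (o = -195*124 = -24180)
p = 18082 (p = -2*(-21 + 82*(-110)) = -2*(-21 - 9020) = -2*(-9041) = 18082)
o/p = -24180/18082 = -24180*1/18082 = -12090/9041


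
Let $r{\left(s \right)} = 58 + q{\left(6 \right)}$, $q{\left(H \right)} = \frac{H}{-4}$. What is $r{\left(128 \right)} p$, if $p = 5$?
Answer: $\frac{565}{2} \approx 282.5$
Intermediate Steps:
$q{\left(H \right)} = - \frac{H}{4}$ ($q{\left(H \right)} = H \left(- \frac{1}{4}\right) = - \frac{H}{4}$)
$r{\left(s \right)} = \frac{113}{2}$ ($r{\left(s \right)} = 58 - \frac{3}{2} = \frac{113}{2}$)
$r{\left(128 \right)} p = \frac{113}{2} \cdot 5 = \frac{565}{2}$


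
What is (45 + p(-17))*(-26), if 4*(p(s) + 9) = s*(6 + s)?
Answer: -4303/2 ≈ -2151.5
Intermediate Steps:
p(s) = -9 + s*(6 + s)/4 (p(s) = -9 + (s*(6 + s))/4 = -9 + s*(6 + s)/4)
(45 + p(-17))*(-26) = (45 + (-9 + (¼)*(-17)² + (3/2)*(-17)))*(-26) = (45 + (-9 + (¼)*289 - 51/2))*(-26) = (45 + (-9 + 289/4 - 51/2))*(-26) = (45 + 151/4)*(-26) = (331/4)*(-26) = -4303/2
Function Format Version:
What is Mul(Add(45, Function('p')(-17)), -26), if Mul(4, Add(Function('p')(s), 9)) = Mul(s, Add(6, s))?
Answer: Rational(-4303, 2) ≈ -2151.5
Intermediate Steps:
Function('p')(s) = Add(-9, Mul(Rational(1, 4), s, Add(6, s))) (Function('p')(s) = Add(-9, Mul(Rational(1, 4), Mul(s, Add(6, s)))) = Add(-9, Mul(Rational(1, 4), s, Add(6, s))))
Mul(Add(45, Function('p')(-17)), -26) = Mul(Add(45, Add(-9, Mul(Rational(1, 4), Pow(-17, 2)), Mul(Rational(3, 2), -17))), -26) = Mul(Add(45, Add(-9, Mul(Rational(1, 4), 289), Rational(-51, 2))), -26) = Mul(Add(45, Add(-9, Rational(289, 4), Rational(-51, 2))), -26) = Mul(Add(45, Rational(151, 4)), -26) = Mul(Rational(331, 4), -26) = Rational(-4303, 2)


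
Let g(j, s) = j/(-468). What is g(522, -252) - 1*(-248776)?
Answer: 6468147/26 ≈ 2.4878e+5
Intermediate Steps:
g(j, s) = -j/468 (g(j, s) = j*(-1/468) = -j/468)
g(522, -252) - 1*(-248776) = -1/468*522 - 1*(-248776) = -29/26 + 248776 = 6468147/26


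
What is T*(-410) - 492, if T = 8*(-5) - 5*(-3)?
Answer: 9758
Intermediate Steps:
T = -25 (T = -40 + 15 = -25)
T*(-410) - 492 = -25*(-410) - 492 = 10250 - 492 = 9758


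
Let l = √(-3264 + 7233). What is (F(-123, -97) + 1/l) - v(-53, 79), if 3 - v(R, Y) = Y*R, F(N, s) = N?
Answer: -271718/63 ≈ -4313.0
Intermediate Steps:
l = 63 (l = √3969 = 63)
v(R, Y) = 3 - R*Y (v(R, Y) = 3 - Y*R = 3 - R*Y)
(F(-123, -97) + 1/l) - v(-53, 79) = (-123 + 1/63) - (3 - 1*(-53)*79) = (-123 + 1/63) - (3 + 4187) = -7748/63 - 1*4190 = -7748/63 - 4190 = -271718/63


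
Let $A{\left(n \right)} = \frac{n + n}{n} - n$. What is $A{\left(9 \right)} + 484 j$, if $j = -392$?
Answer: $-189735$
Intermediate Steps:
$A{\left(n \right)} = 2 - n$ ($A{\left(n \right)} = \frac{2 n}{n} - n = 2 - n$)
$A{\left(9 \right)} + 484 j = \left(2 - 9\right) + 484 \left(-392\right) = \left(2 - 9\right) - 189728 = -7 - 189728 = -189735$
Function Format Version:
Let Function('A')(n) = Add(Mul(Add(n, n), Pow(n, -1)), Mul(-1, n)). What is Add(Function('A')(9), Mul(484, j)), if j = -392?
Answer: -189735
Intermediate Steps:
Function('A')(n) = Add(2, Mul(-1, n)) (Function('A')(n) = Add(Mul(Mul(2, n), Pow(n, -1)), Mul(-1, n)) = Add(2, Mul(-1, n)))
Add(Function('A')(9), Mul(484, j)) = Add(Add(2, Mul(-1, 9)), Mul(484, -392)) = Add(Add(2, -9), -189728) = Add(-7, -189728) = -189735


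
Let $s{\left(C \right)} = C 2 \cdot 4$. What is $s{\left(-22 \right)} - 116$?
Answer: $-292$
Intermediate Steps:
$s{\left(C \right)} = 8 C$ ($s{\left(C \right)} = 2 C 4 = 8 C$)
$s{\left(-22 \right)} - 116 = 8 \left(-22\right) - 116 = -176 - 116 = -292$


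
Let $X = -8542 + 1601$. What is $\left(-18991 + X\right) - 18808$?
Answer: $-44740$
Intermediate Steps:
$X = -6941$
$\left(-18991 + X\right) - 18808 = \left(-18991 - 6941\right) - 18808 = -25932 - 18808 = -44740$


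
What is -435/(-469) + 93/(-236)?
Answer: 59043/110684 ≈ 0.53344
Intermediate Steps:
-435/(-469) + 93/(-236) = -435*(-1/469) + 93*(-1/236) = 435/469 - 93/236 = 59043/110684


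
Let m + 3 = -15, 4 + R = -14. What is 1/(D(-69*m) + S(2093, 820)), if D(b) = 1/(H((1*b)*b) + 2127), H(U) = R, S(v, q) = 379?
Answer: 2109/799312 ≈ 0.0026385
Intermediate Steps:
R = -18 (R = -4 - 14 = -18)
m = -18 (m = -3 - 15 = -18)
H(U) = -18
D(b) = 1/2109 (D(b) = 1/(-18 + 2127) = 1/2109)
1/(D(-69*m) + S(2093, 820)) = 1/(1/2109 + 379) = 1/(799312/2109) = 2109/799312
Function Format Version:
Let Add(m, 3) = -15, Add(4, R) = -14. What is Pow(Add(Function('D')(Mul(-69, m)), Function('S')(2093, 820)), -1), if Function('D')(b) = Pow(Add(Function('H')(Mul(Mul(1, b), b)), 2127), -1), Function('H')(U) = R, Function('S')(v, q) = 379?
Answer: Rational(2109, 799312) ≈ 0.0026385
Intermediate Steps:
R = -18 (R = Add(-4, -14) = -18)
m = -18 (m = Add(-3, -15) = -18)
Function('H')(U) = -18
Function('D')(b) = Rational(1, 2109) (Function('D')(b) = Pow(Add(-18, 2127), -1) = Pow(2109, -1) = Rational(1, 2109))
Pow(Add(Function('D')(Mul(-69, m)), Function('S')(2093, 820)), -1) = Pow(Add(Rational(1, 2109), 379), -1) = Pow(Rational(799312, 2109), -1) = Rational(2109, 799312)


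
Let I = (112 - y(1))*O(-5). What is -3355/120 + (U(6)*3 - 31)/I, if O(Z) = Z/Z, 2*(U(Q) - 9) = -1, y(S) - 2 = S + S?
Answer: -3025/108 ≈ -28.009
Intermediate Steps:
y(S) = 2 + 2*S (y(S) = 2 + (S + S) = 2 + 2*S)
U(Q) = 17/2 (U(Q) = 9 + (½)*(-1) = 9 - ½ = 17/2)
O(Z) = 1
I = 108 (I = (112 - (2 + 2*1))*1 = (112 - (2 + 2))*1 = (112 - 1*4)*1 = (112 - 4)*1 = 108*1 = 108)
-3355/120 + (U(6)*3 - 31)/I = -3355/120 + ((17/2)*3 - 31)/108 = -3355*1/120 + (51/2 - 31)*(1/108) = -671/24 - 11/2*1/108 = -671/24 - 11/216 = -3025/108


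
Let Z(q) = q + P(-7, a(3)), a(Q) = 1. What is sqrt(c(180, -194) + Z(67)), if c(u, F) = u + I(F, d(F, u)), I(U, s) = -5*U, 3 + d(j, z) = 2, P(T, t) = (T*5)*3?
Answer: 2*sqrt(278) ≈ 33.347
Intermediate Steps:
P(T, t) = 15*T (P(T, t) = (5*T)*3 = 15*T)
d(j, z) = -1 (d(j, z) = -3 + 2 = -1)
c(u, F) = u - 5*F
Z(q) = -105 + q (Z(q) = q + 15*(-7) = q - 105 = -105 + q)
sqrt(c(180, -194) + Z(67)) = sqrt((180 - 5*(-194)) + (-105 + 67)) = sqrt((180 + 970) - 38) = sqrt(1150 - 38) = sqrt(1112) = 2*sqrt(278)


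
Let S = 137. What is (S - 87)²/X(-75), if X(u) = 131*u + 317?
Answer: -625/2377 ≈ -0.26294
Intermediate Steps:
X(u) = 317 + 131*u
(S - 87)²/X(-75) = (137 - 87)²/(317 + 131*(-75)) = 50²/(317 - 9825) = 2500/(-9508) = 2500*(-1/9508) = -625/2377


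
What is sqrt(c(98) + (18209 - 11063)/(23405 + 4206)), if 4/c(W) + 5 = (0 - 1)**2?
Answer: I*sqrt(565059115)/27611 ≈ 0.86092*I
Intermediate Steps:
c(W) = -1 (c(W) = 4/(-5 + (0 - 1)**2) = 4/(-5 + (-1)**2) = 4/(-5 + 1) = 4/(-4) = 4*(-1/4) = -1)
sqrt(c(98) + (18209 - 11063)/(23405 + 4206)) = sqrt(-1 + (18209 - 11063)/(23405 + 4206)) = sqrt(-1 + 7146/27611) = sqrt(-20465/27611) = I*sqrt(565059115)/27611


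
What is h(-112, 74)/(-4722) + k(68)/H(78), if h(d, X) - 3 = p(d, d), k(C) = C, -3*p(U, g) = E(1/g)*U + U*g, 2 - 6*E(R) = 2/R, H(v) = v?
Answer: 805981/552474 ≈ 1.4589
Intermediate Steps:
E(R) = ⅓ - 1/(3*R)
p(U, g) = -U*g/3 - U*g*(-1 + 1/g)/9 (p(U, g) = -(((-1 + 1/g)/(3*((1/g))))*U + U*g)/3 = -(((-1 + 1/g)/(3*(1/g)))*U + U*g)/3 = -((g*(-1 + 1/g)/3)*U + U*g)/3 = -(U*g*(-1 + 1/g)/3 + U*g)/3 = -(U*g + U*g*(-1 + 1/g)/3)/3 = -U*g/3 - U*g*(-1 + 1/g)/9)
h(d, X) = 3 - d*(1 + 2*d)/9
h(-112, 74)/(-4722) + k(68)/H(78) = (3 - 2/9*(-112)² - ⅑*(-112))/(-4722) + 68/78 = (3 - 2/9*12544 + 112/9)*(-1/4722) + 68*(1/78) = (3 - 25088/9 + 112/9)*(-1/4722) + 34/39 = -24949/9*(-1/4722) + 34/39 = 24949/42498 + 34/39 = 805981/552474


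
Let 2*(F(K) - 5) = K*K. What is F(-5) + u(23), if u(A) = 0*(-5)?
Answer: 35/2 ≈ 17.500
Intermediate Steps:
F(K) = 5 + K²/2 (F(K) = 5 + (K*K)/2 = 5 + K²/2)
u(A) = 0
F(-5) + u(23) = (5 + (½)*(-5)²) + 0 = (5 + (½)*25) + 0 = (5 + 25/2) + 0 = 35/2 + 0 = 35/2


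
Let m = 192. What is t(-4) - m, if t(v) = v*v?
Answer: -176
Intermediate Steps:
t(v) = v²
t(-4) - m = (-4)² - 1*192 = 16 - 192 = -176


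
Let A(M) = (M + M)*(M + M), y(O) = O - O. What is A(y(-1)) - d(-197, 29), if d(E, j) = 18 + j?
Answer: -47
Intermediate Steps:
y(O) = 0
A(M) = 4*M**2 (A(M) = (2*M)*(2*M) = 4*M**2)
A(y(-1)) - d(-197, 29) = 4*0**2 - (18 + 29) = 4*0 - 1*47 = 0 - 47 = -47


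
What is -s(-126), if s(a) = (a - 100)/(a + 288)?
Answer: 113/81 ≈ 1.3951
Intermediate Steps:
s(a) = (-100 + a)/(288 + a)
-s(-126) = -(-100 - 126)/(288 - 126) = -(-226)/162 = -1*(-113/81) = 113/81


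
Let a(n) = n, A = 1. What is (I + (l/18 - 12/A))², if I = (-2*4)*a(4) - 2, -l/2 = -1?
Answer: 170569/81 ≈ 2105.8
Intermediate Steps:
l = 2 (l = -2*(-1) = 2)
I = -34 (I = -2*4*4 - 2 = -8*4 - 2 = -32 - 2 = -34)
(I + (l/18 - 12/A))² = (-34 + (2/18 - 12/1))² = (-34 + (2*(1/18) - 12*1))² = (-34 + (⅑ - 12))² = (-34 - 107/9)² = (-413/9)² = 170569/81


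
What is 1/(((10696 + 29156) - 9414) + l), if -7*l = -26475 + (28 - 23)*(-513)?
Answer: 7/242106 ≈ 2.8913e-5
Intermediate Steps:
l = 29040/7 (l = -(-26475 + (28 - 23)*(-513))/7 = -(-26475 + 5*(-513))/7 = -(-26475 - 2565)/7 = -⅐*(-29040) = 29040/7 ≈ 4148.6)
1/(((10696 + 29156) - 9414) + l) = 1/(((10696 + 29156) - 9414) + 29040/7) = 1/((39852 - 9414) + 29040/7) = 1/(30438 + 29040/7) = 1/(242106/7) = 7/242106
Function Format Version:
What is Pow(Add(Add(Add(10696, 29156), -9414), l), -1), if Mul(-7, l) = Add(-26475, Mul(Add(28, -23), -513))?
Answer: Rational(7, 242106) ≈ 2.8913e-5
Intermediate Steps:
l = Rational(29040, 7) (l = Mul(Rational(-1, 7), Add(-26475, Mul(Add(28, -23), -513))) = Mul(Rational(-1, 7), Add(-26475, Mul(5, -513))) = Mul(Rational(-1, 7), Add(-26475, -2565)) = Mul(Rational(-1, 7), -29040) = Rational(29040, 7) ≈ 4148.6)
Pow(Add(Add(Add(10696, 29156), -9414), l), -1) = Pow(Add(Add(Add(10696, 29156), -9414), Rational(29040, 7)), -1) = Pow(Add(Add(39852, -9414), Rational(29040, 7)), -1) = Pow(Add(30438, Rational(29040, 7)), -1) = Pow(Rational(242106, 7), -1) = Rational(7, 242106)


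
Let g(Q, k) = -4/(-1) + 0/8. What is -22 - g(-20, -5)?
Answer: -26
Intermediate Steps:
g(Q, k) = 4 (g(Q, k) = -4*(-1) + 0*(1/8) = 4 + 0 = 4)
-22 - g(-20, -5) = -22 - 1*4 = -22 - 4 = -26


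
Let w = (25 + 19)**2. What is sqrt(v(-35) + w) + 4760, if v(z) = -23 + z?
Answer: 4760 + sqrt(1878) ≈ 4803.3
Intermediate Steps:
w = 1936 (w = 44**2 = 1936)
sqrt(v(-35) + w) + 4760 = sqrt((-23 - 35) + 1936) + 4760 = sqrt(-58 + 1936) + 4760 = sqrt(1878) + 4760 = 4760 + sqrt(1878)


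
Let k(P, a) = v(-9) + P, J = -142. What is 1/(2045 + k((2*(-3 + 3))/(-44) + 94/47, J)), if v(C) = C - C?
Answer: 1/2047 ≈ 0.00048852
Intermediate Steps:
v(C) = 0
k(P, a) = P (k(P, a) = 0 + P = P)
1/(2045 + k((2*(-3 + 3))/(-44) + 94/47, J)) = 1/(2045 + ((2*(-3 + 3))/(-44) + 94/47)) = 1/(2045 + ((2*0)*(-1/44) + 94*(1/47))) = 1/(2045 + (0*(-1/44) + 2)) = 1/(2045 + (0 + 2)) = 1/(2045 + 2) = 1/2047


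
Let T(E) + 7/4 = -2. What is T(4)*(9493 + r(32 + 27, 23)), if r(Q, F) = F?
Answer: -35685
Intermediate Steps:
T(E) = -15/4 (T(E) = -7/4 - 2 = -15/4)
T(4)*(9493 + r(32 + 27, 23)) = -15*(9493 + 23)/4 = -15/4*9516 = -35685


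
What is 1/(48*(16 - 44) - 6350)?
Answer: -1/7694 ≈ -0.00012997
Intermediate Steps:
1/(48*(16 - 44) - 6350) = 1/(48*(-28) - 6350) = 1/(-1344 - 6350) = 1/(-7694) = -1/7694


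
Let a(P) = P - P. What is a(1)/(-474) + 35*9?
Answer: 315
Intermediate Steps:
a(P) = 0
a(1)/(-474) + 35*9 = 0/(-474) + 35*9 = -1/474*0 + 315 = 0 + 315 = 315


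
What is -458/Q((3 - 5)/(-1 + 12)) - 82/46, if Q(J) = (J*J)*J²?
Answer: -77114475/184 ≈ -4.1910e+5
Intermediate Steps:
Q(J) = J⁴ (Q(J) = J²*J² = J⁴)
-458/Q((3 - 5)/(-1 + 12)) - 82/46 = -458*(-1 + 12)⁴/(3 - 5)⁴ - 82/46 = -458/((-2/11)⁴) - 82*1/46 = -458/((-2*1/11)⁴) - 41/23 = -458/((-2/11)⁴) - 41/23 = -458/16/14641 - 41/23 = -458*14641/16 - 41/23 = -3352789/8 - 41/23 = -77114475/184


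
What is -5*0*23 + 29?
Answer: 29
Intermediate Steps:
-5*0*23 + 29 = 0*23 + 29 = 0 + 29 = 29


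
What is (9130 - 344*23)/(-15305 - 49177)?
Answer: -203/10747 ≈ -0.018889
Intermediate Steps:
(9130 - 344*23)/(-15305 - 49177) = (9130 - 7912)/(-64482) = 1218*(-1/64482) = -203/10747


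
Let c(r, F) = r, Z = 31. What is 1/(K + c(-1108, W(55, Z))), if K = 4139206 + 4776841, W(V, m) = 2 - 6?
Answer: 1/8914939 ≈ 1.1217e-7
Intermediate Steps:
W(V, m) = -4
K = 8916047
1/(K + c(-1108, W(55, Z))) = 1/(8916047 - 1108) = 1/8914939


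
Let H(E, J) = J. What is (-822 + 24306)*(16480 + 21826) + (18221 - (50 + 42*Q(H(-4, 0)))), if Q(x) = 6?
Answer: 899596023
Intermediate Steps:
(-822 + 24306)*(16480 + 21826) + (18221 - (50 + 42*Q(H(-4, 0)))) = (-822 + 24306)*(16480 + 21826) + (18221 - (50 + 42*6)) = 23484*38306 + (18221 - (50 + 252)) = 899578104 + (18221 - 1*302) = 899578104 + (18221 - 302) = 899578104 + 17919 = 899596023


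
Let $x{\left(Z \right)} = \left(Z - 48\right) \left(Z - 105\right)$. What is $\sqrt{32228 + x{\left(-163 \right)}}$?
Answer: $18 \sqrt{274} \approx 297.95$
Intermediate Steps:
$x{\left(Z \right)} = \left(-105 + Z\right) \left(-48 + Z\right)$ ($x{\left(Z \right)} = \left(-48 + Z\right) \left(-105 + Z\right) = \left(-105 + Z\right) \left(-48 + Z\right)$)
$\sqrt{32228 + x{\left(-163 \right)}} = \sqrt{32228 + \left(5040 + \left(-163\right)^{2} - -24939\right)} = \sqrt{32228 + \left(5040 + 26569 + 24939\right)} = \sqrt{32228 + 56548} = \sqrt{88776} = 18 \sqrt{274}$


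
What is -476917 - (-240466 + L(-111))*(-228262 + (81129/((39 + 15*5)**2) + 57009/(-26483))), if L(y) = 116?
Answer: -165632581299997429/3019062 ≈ -5.4862e+10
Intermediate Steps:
-476917 - (-240466 + L(-111))*(-228262 + (81129/((39 + 15*5)**2) + 57009/(-26483))) = -476917 - (-240466 + 116)*(-228262 + (81129/((39 + 15*5)**2) + 57009/(-26483))) = -476917 - (-240350)*(-228262 + (81129/((39 + 75)**2) + 57009*(-1/26483))) = -476917 - (-240350)*(-228262 + (81129/(114**2) - 57009/26483)) = -476917 - (-240350)*(-228262 + (81129/12996 - 57009/26483)) = -476917 - (-240350)*(-228262 + (81129*(1/12996) - 57009/26483)) = -476917 - (-240350)*(-228262 + (27043/4332 - 57009/26483)) = -476917 - (-240350)*(-228262 + 469216781/114724356) = -476917 - (-240350)*(-26186741732491)/114724356 = -476917 - 1*165631141458005575/3019062 = -476917 - 165631141458005575/3019062 = -165632581299997429/3019062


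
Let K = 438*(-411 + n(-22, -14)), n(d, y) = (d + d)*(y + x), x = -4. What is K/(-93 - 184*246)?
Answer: -55626/15119 ≈ -3.6792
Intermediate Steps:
n(d, y) = 2*d*(-4 + y) (n(d, y) = (d + d)*(y - 4) = (2*d)*(-4 + y) = 2*d*(-4 + y))
K = 166878 (K = 438*(-411 + 2*(-22)*(-4 - 14)) = 438*(-411 + 2*(-22)*(-18)) = 438*(-411 + 792) = 438*381 = 166878)
K/(-93 - 184*246) = 166878/(-93 - 184*246) = 166878/(-93 - 45264) = 166878/(-45357) = 166878*(-1/45357) = -55626/15119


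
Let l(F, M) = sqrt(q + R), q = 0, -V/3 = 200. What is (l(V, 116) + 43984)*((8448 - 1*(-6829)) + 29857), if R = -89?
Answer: 1985173856 + 45134*I*sqrt(89) ≈ 1.9852e+9 + 4.2579e+5*I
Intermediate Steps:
V = -600 (V = -3*200 = -600)
l(F, M) = I*sqrt(89) (l(F, M) = sqrt(0 - 89) = sqrt(-89) = I*sqrt(89))
(l(V, 116) + 43984)*((8448 - 1*(-6829)) + 29857) = (I*sqrt(89) + 43984)*((8448 - 1*(-6829)) + 29857) = (43984 + I*sqrt(89))*((8448 + 6829) + 29857) = (43984 + I*sqrt(89))*(15277 + 29857) = (43984 + I*sqrt(89))*45134 = 1985173856 + 45134*I*sqrt(89)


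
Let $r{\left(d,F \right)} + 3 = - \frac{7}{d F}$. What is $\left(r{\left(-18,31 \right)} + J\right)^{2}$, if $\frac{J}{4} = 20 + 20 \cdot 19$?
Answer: $\frac{794118023689}{311364} \approx 2.5504 \cdot 10^{6}$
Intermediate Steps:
$J = 1600$ ($J = 4 \left(20 + 20 \cdot 19\right) = 4 \left(20 + 380\right) = 4 \cdot 400 = 1600$)
$r{\left(d,F \right)} = -3 - \frac{7}{F d}$ ($r{\left(d,F \right)} = -3 - \frac{7}{d F} = -3 - \frac{7}{F d}$)
$\left(r{\left(-18,31 \right)} + J\right)^{2} = \left(\left(-3 - \frac{7}{31 \left(-18\right)}\right) + 1600\right)^{2} = \left(\left(-3 - \frac{7}{31} \left(- \frac{1}{18}\right)\right) + 1600\right)^{2} = \left(\left(-3 + \frac{7}{558}\right) + 1600\right)^{2} = \left(- \frac{1667}{558} + 1600\right)^{2} = \left(\frac{891133}{558}\right)^{2} = \frac{794118023689}{311364}$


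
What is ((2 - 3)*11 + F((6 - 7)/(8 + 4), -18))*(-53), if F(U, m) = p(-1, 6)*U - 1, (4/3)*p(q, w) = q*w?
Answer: 4929/8 ≈ 616.13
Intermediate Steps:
p(q, w) = 3*q*w/4 (p(q, w) = 3*(q*w)/4 = 3*q*w/4)
F(U, m) = -1 - 9*U/2 (F(U, m) = ((¾)*(-1)*6)*U - 1 = -9*U/2 - 1 = -1 - 9*U/2)
((2 - 3)*11 + F((6 - 7)/(8 + 4), -18))*(-53) = ((2 - 3)*11 + (-1 - 9*(6 - 7)/(2*(8 + 4))))*(-53) = (-1*11 + (-1 - (-9)/(2*12)))*(-53) = (-11 + (-1 - (-9)/(2*12)))*(-53) = (-11 + (-1 - 9/2*(-1/12)))*(-53) = (-11 + (-1 + 3/8))*(-53) = (-11 - 5/8)*(-53) = -93/8*(-53) = 4929/8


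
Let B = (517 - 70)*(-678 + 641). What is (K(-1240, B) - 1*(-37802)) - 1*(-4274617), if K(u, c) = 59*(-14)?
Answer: 4311593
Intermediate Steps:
B = -16539 (B = 447*(-37) = -16539)
K(u, c) = -826
(K(-1240, B) - 1*(-37802)) - 1*(-4274617) = (-826 - 1*(-37802)) - 1*(-4274617) = (-826 + 37802) + 4274617 = 36976 + 4274617 = 4311593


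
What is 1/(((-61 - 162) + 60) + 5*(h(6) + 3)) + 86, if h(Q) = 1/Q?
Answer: 75932/883 ≈ 85.993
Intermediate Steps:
1/(((-61 - 162) + 60) + 5*(h(6) + 3)) + 86 = 1/(((-61 - 162) + 60) + 5*(1/6 + 3)) + 86 = 1/((-223 + 60) + 5*(⅙ + 3)) + 86 = 1/(-163 + 5*(19/6)) + 86 = 1/(-163 + 95/6) + 86 = 1/(-883/6) + 86 = -6/883 + 86 = 75932/883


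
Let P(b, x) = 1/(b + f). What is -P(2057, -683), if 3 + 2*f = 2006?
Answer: -2/6117 ≈ -0.00032696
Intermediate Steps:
f = 2003/2 (f = -3/2 + (1/2)*2006 = -3/2 + 1003 = 2003/2 ≈ 1001.5)
P(b, x) = 1/(2003/2 + b) (P(b, x) = 1/(b + 2003/2) = 1/(2003/2 + b))
-P(2057, -683) = -2/(2003 + 2*2057) = -2/(2003 + 4114) = -2/6117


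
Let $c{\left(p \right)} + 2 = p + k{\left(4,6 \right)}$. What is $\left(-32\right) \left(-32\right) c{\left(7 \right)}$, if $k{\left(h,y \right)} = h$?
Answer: $9216$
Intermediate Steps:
$c{\left(p \right)} = 2 + p$ ($c{\left(p \right)} = -2 + \left(p + 4\right) = -2 + \left(4 + p\right) = 2 + p$)
$\left(-32\right) \left(-32\right) c{\left(7 \right)} = \left(-32\right) \left(-32\right) \left(2 + 7\right) = 1024 \cdot 9 = 9216$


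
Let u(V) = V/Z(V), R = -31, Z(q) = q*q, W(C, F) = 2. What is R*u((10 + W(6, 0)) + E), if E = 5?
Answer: -31/17 ≈ -1.8235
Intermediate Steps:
Z(q) = q²
u(V) = 1/V (u(V) = V/(V²) = V/V² = 1/V)
R*u((10 + W(6, 0)) + E) = -31/((10 + 2) + 5) = -31/(12 + 5) = -31/17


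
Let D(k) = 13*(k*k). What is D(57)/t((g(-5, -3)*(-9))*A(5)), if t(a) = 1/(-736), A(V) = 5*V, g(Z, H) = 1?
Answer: -31086432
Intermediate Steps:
D(k) = 13*k**2
t(a) = -1/736
D(57)/t((g(-5, -3)*(-9))*A(5)) = (13*57**2)/(-1/736) = (13*3249)*(-736) = 42237*(-736) = -31086432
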